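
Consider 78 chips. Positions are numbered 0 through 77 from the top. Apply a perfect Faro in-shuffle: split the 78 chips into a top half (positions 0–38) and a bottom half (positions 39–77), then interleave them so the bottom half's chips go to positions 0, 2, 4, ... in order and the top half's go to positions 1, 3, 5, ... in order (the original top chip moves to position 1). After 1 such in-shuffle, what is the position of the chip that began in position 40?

2

Track the chip's position through each in-shuffle:
40 → 2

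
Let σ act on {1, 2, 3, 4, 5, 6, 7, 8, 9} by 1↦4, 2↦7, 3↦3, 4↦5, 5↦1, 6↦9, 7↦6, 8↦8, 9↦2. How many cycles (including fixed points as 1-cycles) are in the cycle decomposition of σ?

4

Cycle decomposition: (1 4 5) (2 7 6 9) (3) (8).
4 cycles.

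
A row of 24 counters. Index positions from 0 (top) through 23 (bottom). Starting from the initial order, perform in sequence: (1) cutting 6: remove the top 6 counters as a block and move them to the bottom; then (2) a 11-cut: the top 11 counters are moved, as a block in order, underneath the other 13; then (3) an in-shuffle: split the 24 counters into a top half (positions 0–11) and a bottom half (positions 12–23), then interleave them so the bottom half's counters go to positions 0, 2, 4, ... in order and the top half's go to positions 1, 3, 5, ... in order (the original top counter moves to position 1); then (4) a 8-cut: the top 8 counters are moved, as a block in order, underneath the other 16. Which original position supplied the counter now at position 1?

Undo the operations in reverse order, starting from position 1:
  undo op 4 (cut 8): 1 ← 9
  undo op 3 (in-shuffle, from top half): 9 ← 4
  undo op 2 (cut 11): 4 ← 15
  undo op 1 (cut 6): 15 ← 21
So the counter at position 1 came from original position 21.

21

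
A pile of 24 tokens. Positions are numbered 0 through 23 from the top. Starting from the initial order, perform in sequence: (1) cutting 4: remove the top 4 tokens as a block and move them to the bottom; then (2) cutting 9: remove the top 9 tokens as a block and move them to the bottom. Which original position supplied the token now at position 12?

1

Undo the operations in reverse order, starting from position 12:
  undo op 2 (cut 9): 12 ← 21
  undo op 1 (cut 4): 21 ← 1
So the token at position 12 came from original position 1.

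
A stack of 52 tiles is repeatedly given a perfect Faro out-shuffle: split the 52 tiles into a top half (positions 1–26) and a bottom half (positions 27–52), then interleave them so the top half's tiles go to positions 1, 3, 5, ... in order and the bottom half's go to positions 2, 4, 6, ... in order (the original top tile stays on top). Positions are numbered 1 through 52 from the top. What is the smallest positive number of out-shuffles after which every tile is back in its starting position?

The out-shuffle permutes the 52 positions with cycle lengths [1, 1, 2, 8, 8, 8, 8, 8, 8].
Every tile is home exactly when every cycle has completed a whole number of laps, i.e. after lcm(1, 2, 8) = 8 out-shuffles.

8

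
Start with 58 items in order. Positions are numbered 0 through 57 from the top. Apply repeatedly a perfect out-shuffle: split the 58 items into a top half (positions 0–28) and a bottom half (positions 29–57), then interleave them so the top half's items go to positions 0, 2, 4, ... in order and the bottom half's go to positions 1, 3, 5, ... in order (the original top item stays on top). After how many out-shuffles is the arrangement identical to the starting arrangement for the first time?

18

The out-shuffle permutes the 58 positions with cycle lengths [1, 1, 2, 18, 18, 18].
Every item is home exactly when every cycle has completed a whole number of laps, i.e. after lcm(1, 2, 18) = 18 out-shuffles.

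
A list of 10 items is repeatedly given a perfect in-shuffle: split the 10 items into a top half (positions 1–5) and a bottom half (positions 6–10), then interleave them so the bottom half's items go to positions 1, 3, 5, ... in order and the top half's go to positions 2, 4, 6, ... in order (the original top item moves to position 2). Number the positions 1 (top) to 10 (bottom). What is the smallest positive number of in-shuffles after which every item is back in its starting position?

10

The in-shuffle permutes the 10 positions with cycle lengths [10].
Every item is home exactly when every cycle has completed a whole number of laps, i.e. after lcm(10) = 10 in-shuffles.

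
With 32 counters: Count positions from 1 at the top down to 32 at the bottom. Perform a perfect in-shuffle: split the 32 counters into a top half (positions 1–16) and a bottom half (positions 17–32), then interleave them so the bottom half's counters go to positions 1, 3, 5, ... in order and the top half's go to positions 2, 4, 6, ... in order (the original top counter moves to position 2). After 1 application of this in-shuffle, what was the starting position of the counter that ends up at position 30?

Work backwards from position 30, undoing one in-shuffle at a time:
30 ← 15
So the counter now at position 30 started at position 15.

15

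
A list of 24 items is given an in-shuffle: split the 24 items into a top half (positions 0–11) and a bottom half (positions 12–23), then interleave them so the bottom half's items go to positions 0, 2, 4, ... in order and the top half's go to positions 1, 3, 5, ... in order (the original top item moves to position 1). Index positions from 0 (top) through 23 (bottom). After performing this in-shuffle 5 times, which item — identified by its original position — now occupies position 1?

Work backwards from position 1, undoing one in-shuffle at a time:
1 ← 0 ← 12 ← 18 ← 21 ← 10
So the item now at position 1 started at position 10.

10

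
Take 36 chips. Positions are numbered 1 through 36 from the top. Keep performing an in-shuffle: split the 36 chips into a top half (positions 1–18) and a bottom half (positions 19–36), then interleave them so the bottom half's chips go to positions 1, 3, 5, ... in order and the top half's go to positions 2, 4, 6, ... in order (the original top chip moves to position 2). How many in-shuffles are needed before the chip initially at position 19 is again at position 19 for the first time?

36

Follow position 19 under repeated in-shuffles:
19 → 1 → 2 → 4 → 8 → 16 → 32 → 27 → ... → 19 (length 36)
It first returns after 36 in-shuffles.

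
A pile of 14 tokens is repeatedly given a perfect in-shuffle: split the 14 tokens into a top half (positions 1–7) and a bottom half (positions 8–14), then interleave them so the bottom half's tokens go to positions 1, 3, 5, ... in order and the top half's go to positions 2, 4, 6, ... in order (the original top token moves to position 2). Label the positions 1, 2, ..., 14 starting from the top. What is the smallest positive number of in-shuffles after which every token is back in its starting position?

The in-shuffle permutes the 14 positions with cycle lengths [2, 4, 4, 4].
Every token is home exactly when every cycle has completed a whole number of laps, i.e. after lcm(2, 4) = 4 in-shuffles.

4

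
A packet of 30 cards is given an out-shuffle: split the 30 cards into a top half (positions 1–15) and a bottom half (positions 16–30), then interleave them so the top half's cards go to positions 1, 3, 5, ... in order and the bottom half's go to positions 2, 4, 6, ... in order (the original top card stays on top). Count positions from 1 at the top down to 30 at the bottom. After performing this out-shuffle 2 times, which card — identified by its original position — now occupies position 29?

Work backwards from position 29, undoing one out-shuffle at a time:
29 ← 15 ← 8
So the card now at position 29 started at position 8.

8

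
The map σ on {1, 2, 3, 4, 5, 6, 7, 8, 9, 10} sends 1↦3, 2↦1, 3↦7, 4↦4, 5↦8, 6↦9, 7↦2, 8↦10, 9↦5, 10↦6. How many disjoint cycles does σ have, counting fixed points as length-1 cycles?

Cycle decomposition: (1 3 7 2) (4) (5 8 10 6 9).
3 cycles.

3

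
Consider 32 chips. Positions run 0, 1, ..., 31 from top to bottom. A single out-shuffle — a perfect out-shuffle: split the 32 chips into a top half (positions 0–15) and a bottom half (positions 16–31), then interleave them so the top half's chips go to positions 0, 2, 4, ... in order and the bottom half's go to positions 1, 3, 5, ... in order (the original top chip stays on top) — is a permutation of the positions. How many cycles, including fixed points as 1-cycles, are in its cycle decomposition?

Trace each unvisited position around until it returns:
(0) (1 2 4 8 16) (3 6 12 24 17) (5 10 20 9 18) (7 14 28 25 19) (11 22 13 26 21) (15 30 29 27 23) (31)
8 cycles in total.

8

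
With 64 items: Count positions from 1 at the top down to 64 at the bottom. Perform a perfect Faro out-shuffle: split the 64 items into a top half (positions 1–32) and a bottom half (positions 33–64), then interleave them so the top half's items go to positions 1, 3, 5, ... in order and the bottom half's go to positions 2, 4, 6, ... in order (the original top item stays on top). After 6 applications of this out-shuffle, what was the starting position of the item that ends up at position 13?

Work backwards from position 13, undoing one out-shuffle at a time:
13 ← 7 ← 4 ← 34 ← 49 ← 25 ← 13
So the item now at position 13 started at position 13.

13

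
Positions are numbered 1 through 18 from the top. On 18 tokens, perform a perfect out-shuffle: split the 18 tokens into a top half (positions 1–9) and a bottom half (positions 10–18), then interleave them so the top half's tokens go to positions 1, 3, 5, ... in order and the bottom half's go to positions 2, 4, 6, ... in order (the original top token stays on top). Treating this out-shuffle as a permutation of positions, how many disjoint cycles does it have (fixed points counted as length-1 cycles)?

Trace each unvisited position around until it returns:
(1) (2 3 5 9 17 16 14 10) (4 7 13 8 15 12 6 11) (18)
4 cycles in total.

4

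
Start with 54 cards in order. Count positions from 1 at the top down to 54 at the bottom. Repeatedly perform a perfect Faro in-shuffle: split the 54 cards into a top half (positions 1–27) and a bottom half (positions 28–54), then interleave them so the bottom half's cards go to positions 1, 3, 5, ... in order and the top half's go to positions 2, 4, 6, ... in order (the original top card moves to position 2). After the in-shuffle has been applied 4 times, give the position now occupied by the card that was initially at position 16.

36

Track the card's position through each in-shuffle:
16 → 32 → 9 → 18 → 36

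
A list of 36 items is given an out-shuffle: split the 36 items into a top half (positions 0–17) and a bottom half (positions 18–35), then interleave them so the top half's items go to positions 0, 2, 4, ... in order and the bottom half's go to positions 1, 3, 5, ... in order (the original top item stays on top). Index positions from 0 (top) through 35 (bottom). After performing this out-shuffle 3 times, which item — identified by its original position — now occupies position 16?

Work backwards from position 16, undoing one out-shuffle at a time:
16 ← 8 ← 4 ← 2
So the item now at position 16 started at position 2.

2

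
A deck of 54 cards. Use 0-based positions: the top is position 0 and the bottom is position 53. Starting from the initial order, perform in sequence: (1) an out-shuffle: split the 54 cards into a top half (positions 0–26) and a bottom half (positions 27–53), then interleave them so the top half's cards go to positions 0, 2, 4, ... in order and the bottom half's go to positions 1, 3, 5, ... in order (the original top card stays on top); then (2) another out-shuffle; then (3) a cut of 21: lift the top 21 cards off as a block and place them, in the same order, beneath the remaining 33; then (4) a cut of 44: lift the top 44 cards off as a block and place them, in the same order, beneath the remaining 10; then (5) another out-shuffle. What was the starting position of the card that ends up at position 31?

53

Undo the operations in reverse order, starting from position 31:
  undo op 5 (out-shuffle, from bottom half): 31 ← 42
  undo op 4 (cut 44): 42 ← 32
  undo op 3 (cut 21): 32 ← 53
  undo op 2 (out-shuffle, from bottom half): 53 ← 53
  undo op 1 (out-shuffle, from bottom half): 53 ← 53
So the card at position 31 came from original position 53.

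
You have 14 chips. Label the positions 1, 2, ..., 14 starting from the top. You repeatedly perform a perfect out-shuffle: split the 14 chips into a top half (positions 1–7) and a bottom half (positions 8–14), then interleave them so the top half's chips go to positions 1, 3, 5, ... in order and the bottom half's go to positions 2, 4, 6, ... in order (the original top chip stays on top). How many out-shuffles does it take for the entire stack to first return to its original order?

The out-shuffle permutes the 14 positions with cycle lengths [1, 1, 12].
Every chip is home exactly when every cycle has completed a whole number of laps, i.e. after lcm(1, 12) = 12 out-shuffles.

12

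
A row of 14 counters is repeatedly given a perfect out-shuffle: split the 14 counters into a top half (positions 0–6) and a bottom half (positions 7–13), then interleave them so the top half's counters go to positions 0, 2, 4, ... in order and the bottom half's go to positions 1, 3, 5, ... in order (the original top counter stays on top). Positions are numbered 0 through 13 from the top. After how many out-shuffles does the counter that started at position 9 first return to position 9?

12

Follow position 9 under repeated out-shuffles:
9 → 5 → 10 → 7 → 1 → 2 → 4 → 8 → 3 → 6 → 12 → 11 → 9
It first returns after 12 out-shuffles.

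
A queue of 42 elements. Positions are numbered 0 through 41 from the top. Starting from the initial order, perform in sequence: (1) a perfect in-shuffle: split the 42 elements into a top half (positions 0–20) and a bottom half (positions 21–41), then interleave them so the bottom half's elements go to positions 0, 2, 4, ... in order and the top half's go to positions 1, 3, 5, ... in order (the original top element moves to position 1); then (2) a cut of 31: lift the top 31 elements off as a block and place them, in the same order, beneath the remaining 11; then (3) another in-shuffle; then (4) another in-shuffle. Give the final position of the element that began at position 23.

20

Track the element from position 23 forward through each operation:
  after op 1 (in-shuffle): 23 → 4
  after op 2 (cut 31): 4 → 15
  after op 3 (in-shuffle): 15 → 31
  after op 4 (in-shuffle): 31 → 20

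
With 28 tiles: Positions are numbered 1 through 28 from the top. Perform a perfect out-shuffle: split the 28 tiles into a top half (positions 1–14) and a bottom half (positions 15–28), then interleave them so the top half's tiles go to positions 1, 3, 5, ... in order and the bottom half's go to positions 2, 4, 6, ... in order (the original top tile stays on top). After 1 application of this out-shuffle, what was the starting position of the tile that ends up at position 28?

28

Work backwards from position 28, undoing one out-shuffle at a time:
28 ← 28
So the tile now at position 28 started at position 28.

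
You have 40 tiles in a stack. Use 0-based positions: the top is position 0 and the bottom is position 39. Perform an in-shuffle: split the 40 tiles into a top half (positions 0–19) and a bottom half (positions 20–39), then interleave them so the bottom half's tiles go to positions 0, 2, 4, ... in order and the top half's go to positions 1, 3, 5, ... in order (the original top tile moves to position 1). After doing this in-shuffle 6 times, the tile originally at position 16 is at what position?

Track the tile's position through each in-shuffle:
16 → 33 → 26 → 12 → 25 → 10 → 21

21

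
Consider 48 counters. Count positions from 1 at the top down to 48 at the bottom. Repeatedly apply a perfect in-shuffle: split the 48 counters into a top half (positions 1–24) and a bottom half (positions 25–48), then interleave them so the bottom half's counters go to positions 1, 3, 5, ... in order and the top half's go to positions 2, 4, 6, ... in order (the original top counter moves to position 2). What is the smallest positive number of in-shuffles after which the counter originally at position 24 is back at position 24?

21

Follow position 24 under repeated in-shuffles:
24 → 48 → 47 → 45 → 41 → 33 → 17 → 34 → ... → 24 (length 21)
It first returns after 21 in-shuffles.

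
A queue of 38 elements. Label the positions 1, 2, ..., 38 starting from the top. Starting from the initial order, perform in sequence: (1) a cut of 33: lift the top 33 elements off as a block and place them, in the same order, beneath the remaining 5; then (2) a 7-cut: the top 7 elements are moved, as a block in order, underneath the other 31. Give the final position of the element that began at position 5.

Track the element from position 5 forward through each operation:
  after op 1 (cut 33): 5 → 10
  after op 2 (cut 7): 10 → 3

3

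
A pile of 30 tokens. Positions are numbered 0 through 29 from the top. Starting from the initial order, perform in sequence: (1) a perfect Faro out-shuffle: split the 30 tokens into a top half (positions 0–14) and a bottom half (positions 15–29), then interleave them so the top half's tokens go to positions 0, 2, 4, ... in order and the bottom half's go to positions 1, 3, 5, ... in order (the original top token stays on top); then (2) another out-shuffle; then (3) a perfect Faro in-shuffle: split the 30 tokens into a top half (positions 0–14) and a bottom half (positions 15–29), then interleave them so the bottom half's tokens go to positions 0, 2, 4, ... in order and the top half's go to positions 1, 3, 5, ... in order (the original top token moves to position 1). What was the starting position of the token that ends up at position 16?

13

Undo the operations in reverse order, starting from position 16:
  undo op 3 (in-shuffle, from bottom half): 16 ← 23
  undo op 2 (out-shuffle, from bottom half): 23 ← 26
  undo op 1 (out-shuffle, from top half): 26 ← 13
So the token at position 16 came from original position 13.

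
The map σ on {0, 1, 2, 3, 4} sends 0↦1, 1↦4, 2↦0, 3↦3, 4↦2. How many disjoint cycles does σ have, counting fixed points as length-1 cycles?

Cycle decomposition: (0 1 4 2) (3).
2 cycles.

2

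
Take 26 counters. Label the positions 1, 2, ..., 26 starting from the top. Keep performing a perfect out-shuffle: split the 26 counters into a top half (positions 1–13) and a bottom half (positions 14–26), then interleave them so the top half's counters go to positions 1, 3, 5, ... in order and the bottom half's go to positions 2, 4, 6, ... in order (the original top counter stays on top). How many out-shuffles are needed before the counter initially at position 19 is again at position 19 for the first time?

20

Follow position 19 under repeated out-shuffles:
19 → 12 → 23 → 20 → 14 → 2 → 3 → 5 → 9 → 17 → 8 → 15 → 4 → 7 → 13 → 25 → 24 → 22 → 18 → 10 → 19
It first returns after 20 out-shuffles.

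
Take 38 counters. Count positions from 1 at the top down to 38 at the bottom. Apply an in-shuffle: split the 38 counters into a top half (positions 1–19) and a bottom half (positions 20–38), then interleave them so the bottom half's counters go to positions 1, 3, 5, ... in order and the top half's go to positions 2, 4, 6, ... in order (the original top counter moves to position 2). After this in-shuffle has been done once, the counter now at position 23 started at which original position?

31

Work backwards from position 23, undoing one in-shuffle at a time:
23 ← 31
So the counter now at position 23 started at position 31.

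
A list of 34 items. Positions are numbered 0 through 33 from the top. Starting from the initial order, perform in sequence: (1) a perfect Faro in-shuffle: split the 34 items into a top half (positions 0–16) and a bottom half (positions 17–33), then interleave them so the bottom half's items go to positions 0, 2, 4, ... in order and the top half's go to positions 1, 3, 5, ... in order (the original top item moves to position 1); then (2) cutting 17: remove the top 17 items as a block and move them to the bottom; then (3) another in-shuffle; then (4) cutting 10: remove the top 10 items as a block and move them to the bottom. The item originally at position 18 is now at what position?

28

Track the item from position 18 forward through each operation:
  after op 1 (in-shuffle): 18 → 2
  after op 2 (cut 17): 2 → 19
  after op 3 (in-shuffle): 19 → 4
  after op 4 (cut 10): 4 → 28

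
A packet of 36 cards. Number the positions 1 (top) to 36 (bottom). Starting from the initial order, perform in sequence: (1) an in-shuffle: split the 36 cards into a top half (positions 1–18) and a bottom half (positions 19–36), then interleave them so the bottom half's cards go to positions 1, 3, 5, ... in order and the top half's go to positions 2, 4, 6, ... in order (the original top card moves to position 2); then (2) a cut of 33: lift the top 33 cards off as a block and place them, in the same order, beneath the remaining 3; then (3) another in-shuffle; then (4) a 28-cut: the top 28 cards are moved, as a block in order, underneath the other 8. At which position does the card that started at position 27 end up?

Track the card from position 27 forward through each operation:
  after op 1 (in-shuffle): 27 → 17
  after op 2 (cut 33): 17 → 20
  after op 3 (in-shuffle): 20 → 3
  after op 4 (cut 28): 3 → 11

11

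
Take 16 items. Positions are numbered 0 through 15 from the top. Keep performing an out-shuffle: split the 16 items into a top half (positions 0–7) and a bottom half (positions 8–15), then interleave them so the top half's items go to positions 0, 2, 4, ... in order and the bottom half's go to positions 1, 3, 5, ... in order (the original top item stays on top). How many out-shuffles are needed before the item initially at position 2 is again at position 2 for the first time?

4

Follow position 2 under repeated out-shuffles:
2 → 4 → 8 → 1 → 2
It first returns after 4 out-shuffles.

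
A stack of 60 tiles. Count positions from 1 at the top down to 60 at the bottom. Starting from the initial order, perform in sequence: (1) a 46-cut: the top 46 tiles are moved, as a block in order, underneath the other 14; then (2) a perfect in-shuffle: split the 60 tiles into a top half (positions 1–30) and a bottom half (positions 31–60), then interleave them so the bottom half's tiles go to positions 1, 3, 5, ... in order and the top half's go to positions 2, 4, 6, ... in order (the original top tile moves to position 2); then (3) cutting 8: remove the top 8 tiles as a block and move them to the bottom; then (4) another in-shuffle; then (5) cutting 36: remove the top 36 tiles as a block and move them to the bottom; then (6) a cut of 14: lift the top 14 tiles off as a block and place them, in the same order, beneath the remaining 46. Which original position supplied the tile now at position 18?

Undo the operations in reverse order, starting from position 18:
  undo op 6 (cut 14): 18 ← 32
  undo op 5 (cut 36): 32 ← 8
  undo op 4 (in-shuffle, from top half): 8 ← 4
  undo op 3 (cut 8): 4 ← 12
  undo op 2 (in-shuffle, from top half): 12 ← 6
  undo op 1 (cut 46): 6 ← 52
So the tile at position 18 came from original position 52.

52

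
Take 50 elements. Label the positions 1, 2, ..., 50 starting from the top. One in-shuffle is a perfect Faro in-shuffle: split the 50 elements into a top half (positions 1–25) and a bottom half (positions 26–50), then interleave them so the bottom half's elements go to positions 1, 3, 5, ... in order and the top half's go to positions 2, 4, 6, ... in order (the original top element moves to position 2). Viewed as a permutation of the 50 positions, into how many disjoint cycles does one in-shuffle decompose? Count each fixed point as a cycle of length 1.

7

Trace each unvisited position around until it returns:
(1 2 4 8 16 32 13 26) (3 6 12 24 48 45 39 27) (5 10 20 40 29 7 14 28) (9 18 36 21 42 33 15 30) (11 22 44 37 23 46 41 31) (17 34) (19 38 25 50 49 47 43 35)
7 cycles in total.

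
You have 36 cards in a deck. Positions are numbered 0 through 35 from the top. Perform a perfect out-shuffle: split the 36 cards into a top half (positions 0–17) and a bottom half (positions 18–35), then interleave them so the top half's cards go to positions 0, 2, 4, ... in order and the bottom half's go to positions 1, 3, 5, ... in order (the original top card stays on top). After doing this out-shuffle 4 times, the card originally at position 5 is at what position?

10

Track the card's position through each out-shuffle:
5 → 10 → 20 → 5 → 10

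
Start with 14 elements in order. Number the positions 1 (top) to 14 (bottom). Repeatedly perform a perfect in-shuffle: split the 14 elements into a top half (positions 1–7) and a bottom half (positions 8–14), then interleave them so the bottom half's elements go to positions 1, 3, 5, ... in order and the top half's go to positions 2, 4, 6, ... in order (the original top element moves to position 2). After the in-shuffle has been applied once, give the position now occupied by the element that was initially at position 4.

Track the element's position through each in-shuffle:
4 → 8

8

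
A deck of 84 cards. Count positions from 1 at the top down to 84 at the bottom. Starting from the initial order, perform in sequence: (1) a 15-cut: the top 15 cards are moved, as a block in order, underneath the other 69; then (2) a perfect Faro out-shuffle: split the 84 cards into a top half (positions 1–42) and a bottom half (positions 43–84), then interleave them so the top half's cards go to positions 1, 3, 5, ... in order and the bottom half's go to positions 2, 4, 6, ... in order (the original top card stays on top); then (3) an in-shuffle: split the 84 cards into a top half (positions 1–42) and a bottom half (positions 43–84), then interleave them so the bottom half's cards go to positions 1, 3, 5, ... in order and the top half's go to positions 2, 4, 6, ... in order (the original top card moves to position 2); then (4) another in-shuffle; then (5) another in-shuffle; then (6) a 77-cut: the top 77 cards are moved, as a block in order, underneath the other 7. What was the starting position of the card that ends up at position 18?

Undo the operations in reverse order, starting from position 18:
  undo op 6 (cut 77): 18 ← 11
  undo op 5 (in-shuffle, from bottom half): 11 ← 48
  undo op 4 (in-shuffle, from top half): 48 ← 24
  undo op 3 (in-shuffle, from top half): 24 ← 12
  undo op 2 (out-shuffle, from bottom half): 12 ← 48
  undo op 1 (cut 15): 48 ← 63
So the card at position 18 came from original position 63.

63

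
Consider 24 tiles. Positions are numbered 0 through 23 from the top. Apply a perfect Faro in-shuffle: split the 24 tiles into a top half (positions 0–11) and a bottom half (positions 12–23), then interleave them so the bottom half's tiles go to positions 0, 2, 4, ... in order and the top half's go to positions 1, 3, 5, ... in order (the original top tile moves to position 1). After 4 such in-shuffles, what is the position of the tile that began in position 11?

16

Track the tile's position through each in-shuffle:
11 → 23 → 22 → 20 → 16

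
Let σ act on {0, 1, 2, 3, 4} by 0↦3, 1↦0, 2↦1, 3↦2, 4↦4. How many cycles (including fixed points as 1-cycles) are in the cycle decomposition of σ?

2

Cycle decomposition: (0 3 2 1) (4).
2 cycles.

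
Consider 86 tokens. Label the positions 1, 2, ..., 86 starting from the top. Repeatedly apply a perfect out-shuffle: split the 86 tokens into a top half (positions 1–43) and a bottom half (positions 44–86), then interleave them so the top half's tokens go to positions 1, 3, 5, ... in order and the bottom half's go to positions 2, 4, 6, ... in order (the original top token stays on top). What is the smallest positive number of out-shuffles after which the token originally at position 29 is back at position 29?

8

Follow position 29 under repeated out-shuffles:
29 → 57 → 28 → 55 → 24 → 47 → 8 → 15 → 29
It first returns after 8 out-shuffles.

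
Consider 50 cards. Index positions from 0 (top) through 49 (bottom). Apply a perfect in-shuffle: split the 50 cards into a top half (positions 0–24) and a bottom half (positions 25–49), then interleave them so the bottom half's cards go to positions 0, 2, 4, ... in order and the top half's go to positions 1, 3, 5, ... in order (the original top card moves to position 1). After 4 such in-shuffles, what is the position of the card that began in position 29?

20

Track the card's position through each in-shuffle:
29 → 8 → 17 → 35 → 20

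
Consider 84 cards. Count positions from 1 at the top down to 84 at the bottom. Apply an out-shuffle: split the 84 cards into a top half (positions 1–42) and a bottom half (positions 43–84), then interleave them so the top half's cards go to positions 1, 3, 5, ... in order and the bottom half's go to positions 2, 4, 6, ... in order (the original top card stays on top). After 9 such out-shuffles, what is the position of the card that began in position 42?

77

Track the card's position through each out-shuffle:
42 → 83 → 82 → 80 → 76 → 68 → 52 → 20 → 39 → 77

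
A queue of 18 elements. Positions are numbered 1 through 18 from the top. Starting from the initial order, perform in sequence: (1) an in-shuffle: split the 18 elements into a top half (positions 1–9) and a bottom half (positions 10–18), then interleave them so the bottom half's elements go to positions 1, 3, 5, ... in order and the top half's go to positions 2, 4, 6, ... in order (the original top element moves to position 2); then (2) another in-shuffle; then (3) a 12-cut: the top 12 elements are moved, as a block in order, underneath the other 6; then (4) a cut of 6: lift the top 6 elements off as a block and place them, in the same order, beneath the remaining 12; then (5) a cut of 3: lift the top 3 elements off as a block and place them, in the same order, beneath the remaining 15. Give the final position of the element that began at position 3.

Track the element from position 3 forward through each operation:
  after op 1 (in-shuffle): 3 → 6
  after op 2 (in-shuffle): 6 → 12
  after op 3 (cut 12): 12 → 18
  after op 4 (cut 6): 18 → 12
  after op 5 (cut 3): 12 → 9

9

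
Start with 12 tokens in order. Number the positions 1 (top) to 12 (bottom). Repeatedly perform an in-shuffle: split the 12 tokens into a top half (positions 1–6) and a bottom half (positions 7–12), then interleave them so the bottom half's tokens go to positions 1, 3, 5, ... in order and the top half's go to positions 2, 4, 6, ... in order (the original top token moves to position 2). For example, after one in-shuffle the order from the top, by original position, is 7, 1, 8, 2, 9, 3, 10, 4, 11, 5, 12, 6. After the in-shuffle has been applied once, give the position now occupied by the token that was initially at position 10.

Track the token's position through each in-shuffle:
10 → 7

7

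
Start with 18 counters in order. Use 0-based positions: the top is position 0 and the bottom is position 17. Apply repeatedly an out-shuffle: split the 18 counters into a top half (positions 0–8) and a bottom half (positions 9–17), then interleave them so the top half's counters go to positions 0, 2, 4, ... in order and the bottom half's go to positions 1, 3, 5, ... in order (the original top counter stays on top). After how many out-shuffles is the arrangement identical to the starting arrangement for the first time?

The out-shuffle permutes the 18 positions with cycle lengths [1, 1, 8, 8].
Every counter is home exactly when every cycle has completed a whole number of laps, i.e. after lcm(1, 8) = 8 out-shuffles.

8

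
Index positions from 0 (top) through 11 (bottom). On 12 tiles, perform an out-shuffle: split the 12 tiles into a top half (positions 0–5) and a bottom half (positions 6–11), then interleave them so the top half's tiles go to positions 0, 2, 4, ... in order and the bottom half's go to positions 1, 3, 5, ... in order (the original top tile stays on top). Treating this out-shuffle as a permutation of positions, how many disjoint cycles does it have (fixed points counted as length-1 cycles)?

3

Trace each unvisited position around until it returns:
(0) (1 2 4 8 5 10 9 7 3 6) (11)
3 cycles in total.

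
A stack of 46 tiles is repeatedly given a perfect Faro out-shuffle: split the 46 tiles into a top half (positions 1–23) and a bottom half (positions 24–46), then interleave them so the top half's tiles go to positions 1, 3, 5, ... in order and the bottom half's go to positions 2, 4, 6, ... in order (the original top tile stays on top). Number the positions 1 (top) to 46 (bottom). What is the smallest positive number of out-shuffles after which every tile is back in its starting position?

12

The out-shuffle permutes the 46 positions with cycle lengths [1, 1, 2, 4, 4, 4, 6, 12, 12].
Every tile is home exactly when every cycle has completed a whole number of laps, i.e. after lcm(1, 2, 4, 6, 12) = 12 out-shuffles.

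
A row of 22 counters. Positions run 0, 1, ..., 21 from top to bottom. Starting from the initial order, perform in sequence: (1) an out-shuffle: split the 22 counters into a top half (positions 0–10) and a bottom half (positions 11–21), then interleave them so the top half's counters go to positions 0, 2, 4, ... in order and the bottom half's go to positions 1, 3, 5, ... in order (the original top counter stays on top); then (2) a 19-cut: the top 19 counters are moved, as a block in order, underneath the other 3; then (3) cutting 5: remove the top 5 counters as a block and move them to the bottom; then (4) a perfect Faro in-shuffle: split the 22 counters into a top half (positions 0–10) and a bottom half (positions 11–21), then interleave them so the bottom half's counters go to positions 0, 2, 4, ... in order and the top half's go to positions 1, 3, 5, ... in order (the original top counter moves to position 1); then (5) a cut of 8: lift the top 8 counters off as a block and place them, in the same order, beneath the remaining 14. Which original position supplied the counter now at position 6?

10

Undo the operations in reverse order, starting from position 6:
  undo op 5 (cut 8): 6 ← 14
  undo op 4 (in-shuffle, from bottom half): 14 ← 18
  undo op 3 (cut 5): 18 ← 1
  undo op 2 (cut 19): 1 ← 20
  undo op 1 (out-shuffle, from top half): 20 ← 10
So the counter at position 6 came from original position 10.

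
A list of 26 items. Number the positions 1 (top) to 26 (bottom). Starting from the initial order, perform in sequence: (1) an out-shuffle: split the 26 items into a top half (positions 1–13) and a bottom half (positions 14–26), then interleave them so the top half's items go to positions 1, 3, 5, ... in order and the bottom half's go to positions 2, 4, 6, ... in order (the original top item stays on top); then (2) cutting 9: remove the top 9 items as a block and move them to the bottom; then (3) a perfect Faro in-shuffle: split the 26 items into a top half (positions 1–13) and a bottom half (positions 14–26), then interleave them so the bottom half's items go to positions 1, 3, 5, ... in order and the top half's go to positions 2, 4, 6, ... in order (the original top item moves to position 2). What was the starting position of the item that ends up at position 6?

19

Undo the operations in reverse order, starting from position 6:
  undo op 3 (in-shuffle, from top half): 6 ← 3
  undo op 2 (cut 9): 3 ← 12
  undo op 1 (out-shuffle, from bottom half): 12 ← 19
So the item at position 6 came from original position 19.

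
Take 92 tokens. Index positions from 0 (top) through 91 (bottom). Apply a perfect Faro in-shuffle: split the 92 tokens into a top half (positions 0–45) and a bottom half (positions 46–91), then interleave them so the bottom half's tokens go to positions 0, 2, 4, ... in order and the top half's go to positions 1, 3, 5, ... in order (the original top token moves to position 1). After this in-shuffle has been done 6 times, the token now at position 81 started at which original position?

9

Work backwards from position 81, undoing one in-shuffle at a time:
81 ← 40 ← 66 ← 79 ← 39 ← 19 ← 9
So the token now at position 81 started at position 9.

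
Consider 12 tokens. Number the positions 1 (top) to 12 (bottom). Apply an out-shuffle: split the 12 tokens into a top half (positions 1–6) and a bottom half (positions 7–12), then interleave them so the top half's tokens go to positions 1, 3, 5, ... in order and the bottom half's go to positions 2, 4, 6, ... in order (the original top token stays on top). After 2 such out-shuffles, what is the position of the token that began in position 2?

Track the token's position through each out-shuffle:
2 → 3 → 5

5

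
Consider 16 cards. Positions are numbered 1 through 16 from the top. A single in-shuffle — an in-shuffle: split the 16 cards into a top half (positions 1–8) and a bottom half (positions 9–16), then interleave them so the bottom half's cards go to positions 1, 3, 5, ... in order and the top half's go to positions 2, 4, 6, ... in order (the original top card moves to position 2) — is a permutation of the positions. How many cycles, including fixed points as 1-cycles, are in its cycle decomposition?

Trace each unvisited position around until it returns:
(1 2 4 8 16 15 13 9) (3 6 12 7 14 11 5 10)
2 cycles in total.

2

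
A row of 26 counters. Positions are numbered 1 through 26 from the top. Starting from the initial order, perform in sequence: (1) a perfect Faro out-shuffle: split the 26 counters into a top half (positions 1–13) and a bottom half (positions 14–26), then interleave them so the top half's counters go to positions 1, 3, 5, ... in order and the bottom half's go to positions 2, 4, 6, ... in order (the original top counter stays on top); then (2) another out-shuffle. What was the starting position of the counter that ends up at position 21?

6

Undo the operations in reverse order, starting from position 21:
  undo op 2 (out-shuffle, from top half): 21 ← 11
  undo op 1 (out-shuffle, from top half): 11 ← 6
So the counter at position 21 came from original position 6.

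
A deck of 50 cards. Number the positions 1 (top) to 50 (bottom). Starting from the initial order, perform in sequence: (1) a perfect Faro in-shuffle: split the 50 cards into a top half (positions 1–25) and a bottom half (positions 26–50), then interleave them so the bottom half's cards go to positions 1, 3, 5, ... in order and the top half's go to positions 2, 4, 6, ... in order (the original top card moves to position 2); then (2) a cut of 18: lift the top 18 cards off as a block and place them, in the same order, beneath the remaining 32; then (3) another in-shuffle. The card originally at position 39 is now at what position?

Track the card from position 39 forward through each operation:
  after op 1 (in-shuffle): 39 → 27
  after op 2 (cut 18): 27 → 9
  after op 3 (in-shuffle): 9 → 18

18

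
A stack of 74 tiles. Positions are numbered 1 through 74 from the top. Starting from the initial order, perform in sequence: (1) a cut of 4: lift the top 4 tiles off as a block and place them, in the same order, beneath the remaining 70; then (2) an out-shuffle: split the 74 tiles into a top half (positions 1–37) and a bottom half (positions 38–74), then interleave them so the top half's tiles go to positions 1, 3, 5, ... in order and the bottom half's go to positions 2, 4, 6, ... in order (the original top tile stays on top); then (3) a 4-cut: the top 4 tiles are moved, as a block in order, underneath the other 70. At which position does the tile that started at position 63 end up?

40

Track the tile from position 63 forward through each operation:
  after op 1 (cut 4): 63 → 59
  after op 2 (out-shuffle): 59 → 44
  after op 3 (cut 4): 44 → 40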